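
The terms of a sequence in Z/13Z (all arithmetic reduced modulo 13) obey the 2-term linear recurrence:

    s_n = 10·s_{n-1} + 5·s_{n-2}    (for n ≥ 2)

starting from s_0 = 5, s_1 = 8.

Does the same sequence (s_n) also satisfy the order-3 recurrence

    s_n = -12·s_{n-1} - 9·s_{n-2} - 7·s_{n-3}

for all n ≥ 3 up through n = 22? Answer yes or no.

yes

Terms s_0..s_22: 5, 8, 1, 11, 11, 9, 2, 0, 10, 9, 10, 2, 5, 8, 1, 11, 11, 9, 2, 0, 10, 9, 10
n=3: candidate gives 11, actual s_3 = 11 ✓
n=4: candidate gives 11, actual s_4 = 11 ✓
n=5: candidate gives 9, actual s_5 = 9 ✓
n=6: candidate gives 2, actual s_6 = 2 ✓
n=7: candidate gives 0, actual s_7 = 0 ✓
n=8: candidate gives 10, actual s_8 = 10 ✓
n=9: candidate gives 9, actual s_9 = 9 ✓
n=10: candidate gives 10, actual s_10 = 10 ✓
n=11: candidate gives 2, actual s_11 = 2 ✓
n=12: candidate gives 5, actual s_12 = 5 ✓
n=13: candidate gives 8, actual s_13 = 8 ✓
n=14: candidate gives 1, actual s_14 = 1 ✓
n=15: candidate gives 11, actual s_15 = 11 ✓
n=16: candidate gives 11, actual s_16 = 11 ✓
n=17: candidate gives 9, actual s_17 = 9 ✓
n=18: candidate gives 2, actual s_18 = 2 ✓
n=19: candidate gives 0, actual s_19 = 0 ✓
n=20: candidate gives 10, actual s_20 = 10 ✓
n=21: candidate gives 9, actual s_21 = 9 ✓
n=22: candidate gives 10, actual s_22 = 10 ✓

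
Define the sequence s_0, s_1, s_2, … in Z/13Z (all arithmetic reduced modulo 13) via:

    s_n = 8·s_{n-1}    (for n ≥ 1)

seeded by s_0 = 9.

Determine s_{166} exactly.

4

s_1 = 8·9 = 7
s_2 = 8·7 = 4
s_3 = 8·4 = 6
s_4 = 8·6 = 9
(s_4) = (9) = (s_0), so the sequence has period 4.
166 ≡ 2 (mod 4), hence s_166 = s_2 = 4.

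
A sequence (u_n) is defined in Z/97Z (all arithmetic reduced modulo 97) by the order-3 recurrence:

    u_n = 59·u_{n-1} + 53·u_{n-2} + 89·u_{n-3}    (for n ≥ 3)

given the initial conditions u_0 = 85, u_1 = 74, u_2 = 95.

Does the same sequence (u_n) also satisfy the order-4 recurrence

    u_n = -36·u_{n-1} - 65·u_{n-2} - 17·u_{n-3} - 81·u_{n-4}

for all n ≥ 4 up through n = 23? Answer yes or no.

yes

Terms u_0..u_23: 85, 74, 95, 20, 94, 26, 51, 46, 68, 28, 38, 78, 87, 39, 80, 77, 32, 91, 47, 65, 69, 59, 22, 90
n=4: candidate gives 94, actual u_4 = 94 ✓
n=5: candidate gives 26, actual u_5 = 26 ✓
n=6: candidate gives 51, actual u_6 = 51 ✓
n=7: candidate gives 46, actual u_7 = 46 ✓
n=8: candidate gives 68, actual u_8 = 68 ✓
n=9: candidate gives 28, actual u_9 = 28 ✓
n=10: candidate gives 38, actual u_10 = 38 ✓
n=11: candidate gives 78, actual u_11 = 78 ✓
n=12: candidate gives 87, actual u_12 = 87 ✓
n=13: candidate gives 39, actual u_13 = 39 ✓
n=14: candidate gives 80, actual u_14 = 80 ✓
n=15: candidate gives 77, actual u_15 = 77 ✓
n=16: candidate gives 32, actual u_16 = 32 ✓
n=17: candidate gives 91, actual u_17 = 91 ✓
n=18: candidate gives 47, actual u_18 = 47 ✓
n=19: candidate gives 65, actual u_19 = 65 ✓
n=20: candidate gives 69, actual u_20 = 69 ✓
n=21: candidate gives 59, actual u_21 = 59 ✓
n=22: candidate gives 22, actual u_22 = 22 ✓
n=23: candidate gives 90, actual u_23 = 90 ✓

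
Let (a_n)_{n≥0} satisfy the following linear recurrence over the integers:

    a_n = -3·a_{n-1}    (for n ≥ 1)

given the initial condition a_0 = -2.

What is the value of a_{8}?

a_1 = -3·-2 = 6
a_2 = -3·6 = -18
a_3 = -3·-18 = 54
a_4 = -3·54 = -162
a_5 = -3·-162 = 486
a_6 = -3·486 = -1458
a_7 = -3·-1458 = 4374
a_8 = -3·4374 = -13122

-13122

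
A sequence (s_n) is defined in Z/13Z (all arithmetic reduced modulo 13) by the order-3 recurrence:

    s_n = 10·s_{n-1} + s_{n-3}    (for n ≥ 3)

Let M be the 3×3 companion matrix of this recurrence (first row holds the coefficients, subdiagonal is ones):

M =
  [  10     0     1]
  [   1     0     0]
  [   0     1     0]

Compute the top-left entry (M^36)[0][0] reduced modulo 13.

(M^36)[0][0] is the top entry after applying M 36 times to the unit state (1, 0, 0). Equivalently it is h_{38} for the auxiliary sequence (h_n) obeying the same recurrence with h_2 = 1 and h_i = 0 for 0 ≤ i < 2:
h_3 = 10·1 + 0·0 + 1·0 = 10
h_4 = 10·10 + 0·1 + 1·0 = 9
h_5 = 10·9 + 0·10 + 1·1 = 0
h_6 = 10·0 + 0·9 + 1·10 = 10
h_7 = 10·10 + 0·0 + 1·9 = 5
h_8 = 10·5 + 0·10 + 1·0 = 11
h_9 = 10·11 + 0·5 + 1·10 = 3
h_10 = 10·3 + 0·11 + 1·5 = 9
h_11 = 10·9 + 0·3 + 1·11 = 10
h_12 = 10·10 + 0·9 + 1·3 = 12
h_13 = 10·12 + 0·10 + 1·9 = 12
h_14 = 10·12 + 0·12 + 1·10 = 0
h_15 = 10·0 + 0·12 + 1·12 = 12
h_16 = 10·12 + 0·0 + 1·12 = 2
h_17 = 10·2 + 0·12 + 1·0 = 7
h_18 = 10·7 + 0·2 + 1·12 = 4
h_19 = 10·4 + 0·7 + 1·2 = 3
h_20 = 10·3 + 0·4 + 1·7 = 11
h_21 = 10·11 + 0·3 + 1·4 = 10
h_22 = 10·10 + 0·11 + 1·3 = 12
h_23 = 10·12 + 0·10 + 1·11 = 1
h_24 = 10·1 + 0·12 + 1·10 = 7
h_25 = 10·7 + 0·1 + 1·12 = 4
h_26 = 10·4 + 0·7 + 1·1 = 2
h_27 = 10·2 + 0·4 + 1·7 = 1
h_28 = 10·1 + 0·2 + 1·4 = 1
h_29 = 10·1 + 0·1 + 1·2 = 12
h_30 = 10·12 + 0·1 + 1·1 = 4
h_31 = 10·4 + 0·12 + 1·1 = 2
h_32 = 10·2 + 0·4 + 1·12 = 6
h_33 = 10·6 + 0·2 + 1·4 = 12
h_34 = 10·12 + 0·6 + 1·2 = 5
h_35 = 10·5 + 0·12 + 1·6 = 4
h_36 = 10·4 + 0·5 + 1·12 = 0
h_37 = 10·0 + 0·4 + 1·5 = 5
h_38 = 10·5 + 0·0 + 1·4 = 2

2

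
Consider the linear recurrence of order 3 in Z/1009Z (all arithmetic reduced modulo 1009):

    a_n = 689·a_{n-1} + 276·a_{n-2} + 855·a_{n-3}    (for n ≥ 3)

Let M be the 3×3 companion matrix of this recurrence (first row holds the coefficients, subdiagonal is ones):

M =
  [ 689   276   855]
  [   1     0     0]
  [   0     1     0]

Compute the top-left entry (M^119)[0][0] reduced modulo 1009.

614

(M^119)[0][0] is the top entry after applying M 119 times to the unit state (1, 0, 0). Equivalently it is h_{121} for the auxiliary sequence (h_n) obeying the same recurrence with h_2 = 1 and h_i = 0 for 0 ≤ i < 2:
h_3 = 689·1 + 276·0 + 855·0 = 689
h_4 = 689·689 + 276·1 + 855·0 = 767
h_5 = 689·767 + 276·689 + 855·1 = 65
h_6 = 689·65 + 276·767 + 855·689 = 30
h_7 = 689·30 + 276·65 + 855·767 = 203
h_8 = 689·203 + 276·30 + 855·65 = 913
Continuing the recurrence:
  h_9 = 399;  h_10 = 218;  h_11 = 662;  h_12 = 790;  h_13 = 267;  h_14 = 382
  h_15 = 313;  h_16 = 478;  h_17 = 725;  h_18 = 49;  h_19 = 827;  h_20 = 474
  h_21 = 414;  h_22 = 138;  h_23 = 135;  h_24 = 753;  h_25 = 55;  h_26 = 935
  h_27 = 591;  h_28 = 939;  h_29 = 157;  h_30 = 866;  h_31 = 990;  h_32 = 956
  h_33 = 441;  h_34 = 546;  h_35 = 563;  h_36 = 495;  h_37 = 687;  h_38 = 599
  h_39 = 404;  h_40 = 876;  h_41 = 269;  h_42 = 652;  h_43 = 103;  h_44 = 630
  h_45 = 868;  h_46 = 329;  h_47 = 944;  h_48 = 130;  h_49 = 784;  h_50 = 846
  h_51 = 310;  h_52 = 443;  h_53 = 181;  h_54 = 464;  h_55 = 748;  h_56 = 72
  h_57 = 962;  h_58 = 440;  h_59 = 616;  h_60 = 170;  h_61 = 433;  h_62 = 161
  h_63 = 439;  h_64 = 732;  h_65 = 363;  h_66 = 104;  h_67 = 594;  h_68 = 666
  h_69 = 393;  h_70 = 886;  h_71 = 868;  h_72 = 91;  h_73 = 347;  h_74 = 366
  h_75 = 962;  h_76 = 60;  h_77 = 256;  h_78 = 400;  h_79 = 10;  h_80 = 173
  h_81 = 826;  h_82 = 841;  h_83 = 826;  h_84 = 14;  h_85 = 145;  h_86 = 781
  h_87 = 843;  h_88 = 150;  h_89 = 827;  h_90 = 88;  h_91 = 417;  h_92 = 605
  h_93 = 768;  h_94 = 280;  h_95 = 946;  h_96 = 357;  h_97 = 818;  h_98 = 851
  h_99 = 379;  h_100 = 741;  h_101 = 788;  h_102 = 944;  h_103 = 67;  h_104 = 708
  h_105 = 715;  h_106 = 686;  h_107 = 967;  h_108 = 847;  h_109 = 189;  h_110 = 158
  h_111 = 318;  h_112 = 525;  h_113 = 372;  h_114 = 95;  h_115 = 503;  h_116 = 691
  h_117 = 951;  h_118 = 644;  h_119 = 432
h_120 = 689·432 + 276·644 + 855·951 = 4
h_121 = 689·4 + 276·432 + 855·644 = 614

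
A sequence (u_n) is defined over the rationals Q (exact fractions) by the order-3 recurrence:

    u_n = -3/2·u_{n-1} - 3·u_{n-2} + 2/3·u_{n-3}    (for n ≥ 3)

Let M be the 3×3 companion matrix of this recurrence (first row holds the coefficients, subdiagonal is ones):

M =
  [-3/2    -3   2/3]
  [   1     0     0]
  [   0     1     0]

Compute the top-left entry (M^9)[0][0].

3360655/13824

(M^9)[0][0] is the top entry after applying M 9 times to the unit state (1, 0, 0). Equivalently it is h_{11} for the auxiliary sequence (h_n) obeying the same recurrence with h_2 = 1 and h_i = 0 for 0 ≤ i < 2:
h_3 = -3/2·1 + -3·0 + 2/3·0 = -3/2
h_4 = -3/2·-3/2 + -3·1 + 2/3·0 = -3/4
h_5 = -3/2·-3/4 + -3·-3/2 + 2/3·1 = 151/24
h_6 = -3/2·151/24 + -3·-3/4 + 2/3·-3/2 = -131/16
h_7 = -3/2·-131/16 + -3·151/24 + 2/3·-3/4 = -227/32
h_8 = -3/2·-227/32 + -3·-131/16 + 2/3·151/24 = 22693/576
h_9 = -3/2·22693/576 + -3·-227/32 + 2/3·-131/16 = -5539/128
h_10 = -3/2·-5539/128 + -3·22693/576 + 2/3·-227/32 = -14851/256
h_11 = -3/2·-14851/256 + -3·-5539/128 + 2/3·22693/576 = 3360655/13824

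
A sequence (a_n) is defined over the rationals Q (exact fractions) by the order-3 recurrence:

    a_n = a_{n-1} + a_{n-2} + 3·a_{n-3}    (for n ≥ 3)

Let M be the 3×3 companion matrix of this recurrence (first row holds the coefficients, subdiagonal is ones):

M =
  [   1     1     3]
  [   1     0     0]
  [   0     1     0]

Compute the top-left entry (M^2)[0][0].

(M^2)[0][0] is the top entry after applying M 2 times to the unit state (1, 0, 0). Equivalently it is h_{4} for the auxiliary sequence (h_n) obeying the same recurrence with h_2 = 1 and h_i = 0 for 0 ≤ i < 2:
h_3 = 1·1 + 1·0 + 3·0 = 1
h_4 = 1·1 + 1·1 + 3·0 = 2

2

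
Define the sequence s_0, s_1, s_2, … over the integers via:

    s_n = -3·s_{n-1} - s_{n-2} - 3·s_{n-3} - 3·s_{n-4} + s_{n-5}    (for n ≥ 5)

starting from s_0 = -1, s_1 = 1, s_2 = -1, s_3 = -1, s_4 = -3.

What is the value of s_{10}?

s_5 = -3·-3 + -1·-1 + -3·-1 + -3·1 + 1·-1 = 9
s_6 = -3·9 + -1·-3 + -3·-1 + -3·-1 + 1·1 = -17
s_7 = -3·-17 + -1·9 + -3·-3 + -3·-1 + 1·-1 = 53
s_8 = -3·53 + -1·-17 + -3·9 + -3·-3 + 1·-1 = -161
s_9 = -3·-161 + -1·53 + -3·-17 + -3·9 + 1·-3 = 451
s_10 = -3·451 + -1·-161 + -3·53 + -3·-17 + 1·9 = -1291

-1291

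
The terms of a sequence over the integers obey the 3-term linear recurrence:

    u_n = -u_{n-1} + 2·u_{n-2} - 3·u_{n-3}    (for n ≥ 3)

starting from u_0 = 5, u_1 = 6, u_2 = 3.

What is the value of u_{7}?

u_3 = -1·3 + 2·6 + -3·5 = -6
u_4 = -1·-6 + 2·3 + -3·6 = -6
u_5 = -1·-6 + 2·-6 + -3·3 = -15
u_6 = -1·-15 + 2·-6 + -3·-6 = 21
u_7 = -1·21 + 2·-15 + -3·-6 = -33

-33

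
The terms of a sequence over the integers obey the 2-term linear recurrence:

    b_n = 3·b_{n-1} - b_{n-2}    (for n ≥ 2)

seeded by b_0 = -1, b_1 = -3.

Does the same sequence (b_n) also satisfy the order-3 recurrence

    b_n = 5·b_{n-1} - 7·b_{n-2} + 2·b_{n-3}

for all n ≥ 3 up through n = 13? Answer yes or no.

yes

Terms b_0..b_13: -1, -3, -8, -21, -55, -144, -377, -987, -2584, -6765, -17711, -46368, -121393, -317811
n=3: candidate gives -21, actual b_3 = -21 ✓
n=4: candidate gives -55, actual b_4 = -55 ✓
n=5: candidate gives -144, actual b_5 = -144 ✓
n=6: candidate gives -377, actual b_6 = -377 ✓
n=7: candidate gives -987, actual b_7 = -987 ✓
n=8: candidate gives -2584, actual b_8 = -2584 ✓
n=9: candidate gives -6765, actual b_9 = -6765 ✓
n=10: candidate gives -17711, actual b_10 = -17711 ✓
n=11: candidate gives -46368, actual b_11 = -46368 ✓
n=12: candidate gives -121393, actual b_12 = -121393 ✓
n=13: candidate gives -317811, actual b_13 = -317811 ✓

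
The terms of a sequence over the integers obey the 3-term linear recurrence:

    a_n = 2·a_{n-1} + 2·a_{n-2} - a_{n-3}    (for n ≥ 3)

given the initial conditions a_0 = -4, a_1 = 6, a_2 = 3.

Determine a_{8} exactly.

2243

a_3 = 2·3 + 2·6 + -1·-4 = 22
a_4 = 2·22 + 2·3 + -1·6 = 44
a_5 = 2·44 + 2·22 + -1·3 = 129
a_6 = 2·129 + 2·44 + -1·22 = 324
a_7 = 2·324 + 2·129 + -1·44 = 862
a_8 = 2·862 + 2·324 + -1·129 = 2243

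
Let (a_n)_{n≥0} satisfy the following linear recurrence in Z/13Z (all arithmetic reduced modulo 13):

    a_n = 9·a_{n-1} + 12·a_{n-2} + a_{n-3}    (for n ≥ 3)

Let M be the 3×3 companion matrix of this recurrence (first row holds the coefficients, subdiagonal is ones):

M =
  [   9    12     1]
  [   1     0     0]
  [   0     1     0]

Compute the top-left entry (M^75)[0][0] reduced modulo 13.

1

(M^75)[0][0] is the top entry after applying M 75 times to the unit state (1, 0, 0). Equivalently it is h_{77} for the auxiliary sequence (h_n) obeying the same recurrence with h_2 = 1 and h_i = 0 for 0 ≤ i < 2:
h_3 = 9·1 + 12·0 + 1·0 = 9
h_4 = 9·9 + 12·1 + 1·0 = 2
h_5 = 9·2 + 12·9 + 1·1 = 10
h_6 = 9·10 + 12·2 + 1·9 = 6
h_7 = 9·6 + 12·10 + 1·2 = 7
h_8 = 9·7 + 12·6 + 1·10 = 2
h_9 = 9·2 + 12·7 + 1·6 = 4
h_10 = 9·4 + 12·2 + 1·7 = 2
h_11 = 9·2 + 12·4 + 1·2 = 3
h_12 = 9·3 + 12·2 + 1·4 = 3
h_13 = 9·3 + 12·3 + 1·2 = 0
h_14 = 9·0 + 12·3 + 1·3 = 0
h_15 = 9·0 + 12·0 + 1·3 = 3
h_16 = 9·3 + 12·0 + 1·0 = 1
h_17 = 9·1 + 12·3 + 1·0 = 6
h_18 = 9·6 + 12·1 + 1·3 = 4
h_19 = 9·4 + 12·6 + 1·1 = 5
h_20 = 9·5 + 12·4 + 1·6 = 8
h_21 = 9·8 + 12·5 + 1·4 = 6
h_22 = 9·6 + 12·8 + 1·5 = 12
h_23 = 9·12 + 12·6 + 1·8 = 6
h_24 = 9·6 + 12·12 + 1·6 = 9
h_25 = 9·9 + 12·6 + 1·12 = 9
h_26 = 9·9 + 12·9 + 1·6 = 0
h_27 = 9·0 + 12·9 + 1·9 = 0
h_28 = 9·0 + 12·0 + 1·9 = 9
h_29 = 9·9 + 12·0 + 1·0 = 3
h_30 = 9·3 + 12·9 + 1·0 = 5
h_31 = 9·5 + 12·3 + 1·9 = 12
h_32 = 9·12 + 12·5 + 1·3 = 2
h_33 = 9·2 + 12·12 + 1·5 = 11
h_34 = 9·11 + 12·2 + 1·12 = 5
h_35 = 9·5 + 12·11 + 1·2 = 10
h_36 = 9·10 + 12·5 + 1·11 = 5
h_37 = 9·5 + 12·10 + 1·5 = 1
h_38 = 9·1 + 12·5 + 1·10 = 1
h_39 = 9·1 + 12·1 + 1·5 = 0
h_40 = 9·0 + 12·1 + 1·1 = 0
h_41 = 9·0 + 12·0 + 1·1 = 1
h_42 = 9·1 + 12·0 + 1·0 = 9
h_43 = 9·9 + 12·1 + 1·0 = 2
h_44 = 9·2 + 12·9 + 1·1 = 10
h_45 = 9·10 + 12·2 + 1·9 = 6
h_46 = 9·6 + 12·10 + 1·2 = 7
h_47 = 9·7 + 12·6 + 1·10 = 2
h_48 = 9·2 + 12·7 + 1·6 = 4
h_49 = 9·4 + 12·2 + 1·7 = 2
h_50 = 9·2 + 12·4 + 1·2 = 3
h_51 = 9·3 + 12·2 + 1·4 = 3
h_52 = 9·3 + 12·3 + 1·2 = 0
h_53 = 9·0 + 12·3 + 1·3 = 0
h_54 = 9·0 + 12·0 + 1·3 = 3
h_55 = 9·3 + 12·0 + 1·0 = 1
h_56 = 9·1 + 12·3 + 1·0 = 6
h_57 = 9·6 + 12·1 + 1·3 = 4
h_58 = 9·4 + 12·6 + 1·1 = 5
h_59 = 9·5 + 12·4 + 1·6 = 8
h_60 = 9·8 + 12·5 + 1·4 = 6
h_61 = 9·6 + 12·8 + 1·5 = 12
h_62 = 9·12 + 12·6 + 1·8 = 6
h_63 = 9·6 + 12·12 + 1·6 = 9
h_64 = 9·9 + 12·6 + 1·12 = 9
h_65 = 9·9 + 12·9 + 1·6 = 0
h_66 = 9·0 + 12·9 + 1·9 = 0
h_67 = 9·0 + 12·0 + 1·9 = 9
h_68 = 9·9 + 12·0 + 1·0 = 3
h_69 = 9·3 + 12·9 + 1·0 = 5
h_70 = 9·5 + 12·3 + 1·9 = 12
h_71 = 9·12 + 12·5 + 1·3 = 2
h_72 = 9·2 + 12·12 + 1·5 = 11
h_73 = 9·11 + 12·2 + 1·12 = 5
h_74 = 9·5 + 12·11 + 1·2 = 10
h_75 = 9·10 + 12·5 + 1·11 = 5
h_76 = 9·5 + 12·10 + 1·5 = 1
h_77 = 9·1 + 12·5 + 1·10 = 1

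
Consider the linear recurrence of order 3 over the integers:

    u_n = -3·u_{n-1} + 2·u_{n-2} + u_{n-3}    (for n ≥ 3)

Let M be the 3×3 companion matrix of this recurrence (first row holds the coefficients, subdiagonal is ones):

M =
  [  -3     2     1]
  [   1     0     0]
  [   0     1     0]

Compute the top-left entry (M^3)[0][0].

-38

(M^3)[0][0] is the top entry after applying M 3 times to the unit state (1, 0, 0). Equivalently it is h_{5} for the auxiliary sequence (h_n) obeying the same recurrence with h_2 = 1 and h_i = 0 for 0 ≤ i < 2:
h_3 = -3·1 + 2·0 + 1·0 = -3
h_4 = -3·-3 + 2·1 + 1·0 = 11
h_5 = -3·11 + 2·-3 + 1·1 = -38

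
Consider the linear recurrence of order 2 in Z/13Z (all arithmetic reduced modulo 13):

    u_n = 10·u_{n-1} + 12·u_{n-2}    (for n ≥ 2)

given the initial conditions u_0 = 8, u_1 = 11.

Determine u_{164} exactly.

u_2 = 10·11 + 12·8 = 11
u_3 = 10·11 + 12·11 = 8
u_4 = 10·8 + 12·11 = 4
u_5 = 10·4 + 12·8 = 6
u_6 = 10·6 + 12·4 = 4
u_7 = 10·4 + 12·6 = 8
u_8 = 10·8 + 12·4 = 11
(u_7, u_8) = (8, 11) = (u_0, u_1), so the sequence has period 7.
164 ≡ 3 (mod 7), hence u_164 = u_3 = 8.

8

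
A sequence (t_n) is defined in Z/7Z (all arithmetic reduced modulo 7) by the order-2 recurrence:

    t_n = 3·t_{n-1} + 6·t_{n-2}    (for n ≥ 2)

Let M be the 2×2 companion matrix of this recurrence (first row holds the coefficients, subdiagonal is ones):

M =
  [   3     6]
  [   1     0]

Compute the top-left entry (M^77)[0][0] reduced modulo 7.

4

(M^77)[0][0] is the top entry after applying M 77 times to the unit state (1, 0). Equivalently it is h_{78} for the auxiliary sequence (h_n) obeying the same recurrence with h_1 = 1 and h_i = 0 for 0 ≤ i < 1:
h_2 = 3·1 + 6·0 = 3
h_3 = 3·3 + 6·1 = 1
h_4 = 3·1 + 6·3 = 0
h_5 = 3·0 + 6·1 = 6
h_6 = 3·6 + 6·0 = 4
h_7 = 3·4 + 6·6 = 6
h_8 = 3·6 + 6·4 = 0
h_9 = 3·0 + 6·6 = 1
(h_8, h_9) = (0, 1) = (h_0, h_1), so the sequence has period 8.
78 ≡ 6 (mod 8), hence h_78 = h_6 = 4.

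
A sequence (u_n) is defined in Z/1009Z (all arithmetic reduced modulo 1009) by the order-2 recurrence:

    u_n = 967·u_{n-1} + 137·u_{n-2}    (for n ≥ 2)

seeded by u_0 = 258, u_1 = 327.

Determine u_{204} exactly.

966

u_2 = 967·327 + 137·258 = 423
u_3 = 967·423 + 137·327 = 799
u_4 = 967·799 + 137·423 = 177
u_5 = 967·177 + 137·799 = 120
u_6 = 967·120 + 137·177 = 38
u_7 = 967·38 + 137·120 = 718
Continuing the recurrence:
  u_8 = 275;  u_9 = 42;  u_10 = 596;  u_11 = 902;  u_12 = 381;  u_13 = 618
  u_14 = 7;  u_15 = 625;  u_16 = 943;  u_17 = 614;  u_18 = 485;  u_19 = 181
  u_20 = 321;  u_21 = 216;  u_22 = 599;  u_23 = 398;  u_24 = 771;  u_25 = 955
  u_26 = 941;  u_27 = 503;  u_28 = 837;  u_29 = 460;  u_30 = 503;  u_31 = 525
  u_32 = 447;  u_33 = 683;  u_34 = 265;  u_35 = 712;  u_36 = 347;  u_37 = 232
  u_38 = 462;  u_39 = 272;  u_40 = 411;  u_41 = 831;  u_42 = 216;  u_43 = 848
  u_44 = 30;  u_45 = 899;  u_46 = 658;  u_47 = 681;  u_48 = 1004;  u_49 = 679
  u_50 = 58;  u_51 = 786;  u_52 = 159;  u_53 = 104;  u_54 = 262;  u_55 = 217
  u_56 = 546;  u_57 = 743;  u_58 = 209;  u_59 = 185;  u_60 = 683;  u_61 = 695
  u_62 = 814;  u_63 = 487;  u_64 = 254;  u_65 = 556;  u_66 = 347;  u_67 = 49
  u_68 = 76;  u_69 = 494;  u_70 = 763;  u_71 = 317;  u_72 = 407;  u_73 = 101
  u_74 = 58;  u_75 = 302;  u_76 = 307;  u_77 = 228;  u_78 = 195;  u_79 = 848
  u_80 = 180;  u_81 = 653;  u_82 = 261;  u_83 = 806;  u_84 = 896;  u_85 = 142
  u_86 = 753;  u_87 = 945;  u_88 = 913;  u_89 = 309;  u_90 = 104;  u_91 = 632
  u_92 = 821;  u_93 = 643;  u_94 = 715;  u_95 = 548;  u_96 = 273;  u_97 = 43
  u_98 = 280;  u_99 = 185;  u_100 = 320;  u_101 = 806;  u_102 = 907;  u_103 = 689
  u_104 = 475;  u_105 = 786;  u_106 = 784;  u_107 = 88;  u_108 = 794;  u_109 = 906
  u_110 = 96;  u_111 = 19;  u_112 = 246;  u_113 = 343;  u_114 = 125;  u_115 = 372
  u_116 = 492;  u_117 = 30;  u_118 = 559;  u_119 = 812;  u_120 = 101;  u_121 = 48
  u_122 = 722;  u_123 = 468;  u_124 = 556;  u_125 = 404;  u_126 = 682;  u_127 = 470
  u_128 = 37;  u_129 = 278;  u_130 = 456;  u_131 = 772;  u_132 = 787;  u_133 = 62
  u_134 = 279;  u_135 = 812;  u_136 = 83;  u_137 = 804;  u_138 = 810;  u_139 = 453
  u_140 = 125;  u_141 = 307;  u_142 = 195;  u_143 = 572;  u_144 = 673;  u_145 = 657
  u_146 = 31;  u_147 = 924;  u_148 = 754;  u_149 = 74;  u_150 = 299;  u_151 = 607
  u_152 = 334;  u_153 = 519;  u_154 = 753;  u_155 = 126;  u_156 = 1005;  u_157 = 277
  u_158 = 935;  u_159 = 697;  u_160 = 948;  u_161 = 178;  u_162 = 311;  u_163 = 225
  u_164 = 869;  u_165 = 381;  u_166 = 133;  u_167 = 197;  u_168 = 866;  u_169 = 707
  u_170 = 156;  u_171 = 506;  u_172 = 120;  u_173 = 715;  u_174 = 536;  u_175 = 777
  u_176 = 438;  u_177 = 270;  u_178 = 234;  u_179 = 928;  u_180 = 145;  u_181 = 975
  u_182 = 104;  u_183 = 55;  u_184 = 839;  u_185 = 549;  u_186 = 66;  u_187 = 802
  u_188 = 583;  u_189 = 632;  u_190 = 859;  u_191 = 56;  u_192 = 305;  u_193 = 916
  u_194 = 286;  u_195 = 472;  u_196 = 187;  u_197 = 306;  u_198 = 659;  u_199 = 118
  u_200 = 571;  u_201 = 256;  u_202 = 881
u_203 = 967·881 + 137·256 = 88
u_204 = 967·88 + 137·881 = 966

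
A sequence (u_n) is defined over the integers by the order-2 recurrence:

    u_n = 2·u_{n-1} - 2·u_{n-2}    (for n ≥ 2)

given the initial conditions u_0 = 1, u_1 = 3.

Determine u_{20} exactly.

u_2 = 2·3 + -2·1 = 4
u_3 = 2·4 + -2·3 = 2
u_4 = 2·2 + -2·4 = -4
u_5 = 2·-4 + -2·2 = -12
u_6 = 2·-12 + -2·-4 = -16
u_7 = 2·-16 + -2·-12 = -8
u_8 = 2·-8 + -2·-16 = 16
u_9 = 2·16 + -2·-8 = 48
u_10 = 2·48 + -2·16 = 64
u_11 = 2·64 + -2·48 = 32
u_12 = 2·32 + -2·64 = -64
u_13 = 2·-64 + -2·32 = -192
u_14 = 2·-192 + -2·-64 = -256
u_15 = 2·-256 + -2·-192 = -128
u_16 = 2·-128 + -2·-256 = 256
u_17 = 2·256 + -2·-128 = 768
u_18 = 2·768 + -2·256 = 1024
u_19 = 2·1024 + -2·768 = 512
u_20 = 2·512 + -2·1024 = -1024

-1024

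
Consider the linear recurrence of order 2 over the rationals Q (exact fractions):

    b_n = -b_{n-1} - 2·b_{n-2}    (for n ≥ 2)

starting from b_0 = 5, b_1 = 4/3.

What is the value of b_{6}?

10/3

b_2 = -1·4/3 + -2·5 = -34/3
b_3 = -1·-34/3 + -2·4/3 = 26/3
b_4 = -1·26/3 + -2·-34/3 = 14
b_5 = -1·14 + -2·26/3 = -94/3
b_6 = -1·-94/3 + -2·14 = 10/3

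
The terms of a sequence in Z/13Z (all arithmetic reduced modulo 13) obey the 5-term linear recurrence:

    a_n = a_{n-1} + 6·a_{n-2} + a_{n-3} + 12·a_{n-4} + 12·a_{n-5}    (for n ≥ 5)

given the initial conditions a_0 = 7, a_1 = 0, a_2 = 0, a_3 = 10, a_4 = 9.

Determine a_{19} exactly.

12

a_5 = 1·9 + 6·10 + 1·0 + 12·0 + 12·7 = 10
a_6 = 1·10 + 6·9 + 1·10 + 12·0 + 12·0 = 9
a_7 = 1·9 + 6·10 + 1·9 + 12·10 + 12·0 = 3
a_8 = 1·3 + 6·9 + 1·10 + 12·9 + 12·10 = 9
a_9 = 1·9 + 6·3 + 1·9 + 12·10 + 12·9 = 4
a_10 = 1·4 + 6·9 + 1·3 + 12·9 + 12·10 = 3
a_11 = 1·3 + 6·4 + 1·9 + 12·3 + 12·9 = 11
a_12 = 1·11 + 6·3 + 1·4 + 12·9 + 12·3 = 8
a_13 = 1·8 + 6·11 + 1·3 + 12·4 + 12·9 = 12
a_14 = 1·12 + 6·8 + 1·11 + 12·3 + 12·4 = 12
a_15 = 1·12 + 6·12 + 1·8 + 12·11 + 12·3 = 0
a_16 = 1·0 + 6·12 + 1·12 + 12·8 + 12·11 = 0
a_17 = 1·0 + 6·0 + 1·12 + 12·12 + 12·8 = 5
a_18 = 1·5 + 6·0 + 1·0 + 12·12 + 12·12 = 7
a_19 = 1·7 + 6·5 + 1·0 + 12·0 + 12·12 = 12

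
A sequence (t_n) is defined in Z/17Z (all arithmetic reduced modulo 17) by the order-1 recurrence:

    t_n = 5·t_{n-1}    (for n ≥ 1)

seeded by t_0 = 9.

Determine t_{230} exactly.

t_1 = 5·9 = 11
t_2 = 5·11 = 4
t_3 = 5·4 = 3
t_4 = 5·3 = 15
t_5 = 5·15 = 7
t_6 = 5·7 = 1
t_7 = 5·1 = 5
t_8 = 5·5 = 8
t_9 = 5·8 = 6
t_10 = 5·6 = 13
t_11 = 5·13 = 14
t_12 = 5·14 = 2
t_13 = 5·2 = 10
t_14 = 5·10 = 16
t_15 = 5·16 = 12
t_16 = 5·12 = 9
(t_16) = (9) = (t_0), so the sequence has period 16.
230 ≡ 6 (mod 16), hence t_230 = t_6 = 1.

1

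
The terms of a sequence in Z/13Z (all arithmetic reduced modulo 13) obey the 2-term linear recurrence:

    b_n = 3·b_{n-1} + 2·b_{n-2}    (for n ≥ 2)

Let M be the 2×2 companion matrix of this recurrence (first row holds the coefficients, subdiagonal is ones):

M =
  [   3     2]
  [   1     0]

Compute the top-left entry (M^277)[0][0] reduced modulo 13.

3

(M^277)[0][0] is the top entry after applying M 277 times to the unit state (1, 0). Equivalently it is h_{278} for the auxiliary sequence (h_n) obeying the same recurrence with h_1 = 1 and h_i = 0 for 0 ≤ i < 1:
h_2 = 3·1 + 2·0 = 3
h_3 = 3·3 + 2·1 = 11
h_4 = 3·11 + 2·3 = 0
h_5 = 3·0 + 2·11 = 9
h_6 = 3·9 + 2·0 = 1
h_7 = 3·1 + 2·9 = 8
h_8 = 3·8 + 2·1 = 0
h_9 = 3·0 + 2·8 = 3
h_10 = 3·3 + 2·0 = 9
h_11 = 3·9 + 2·3 = 7
h_12 = 3·7 + 2·9 = 0
h_13 = 3·0 + 2·7 = 1
(h_12, h_13) = (0, 1) = (h_0, h_1), so the sequence has period 12.
278 ≡ 2 (mod 12), hence h_278 = h_2 = 3.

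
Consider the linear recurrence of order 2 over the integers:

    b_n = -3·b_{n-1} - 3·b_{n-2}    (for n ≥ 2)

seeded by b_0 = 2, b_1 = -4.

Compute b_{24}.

1062882

b_2 = -3·-4 + -3·2 = 6
b_3 = -3·6 + -3·-4 = -6
b_4 = -3·-6 + -3·6 = 0
b_5 = -3·0 + -3·-6 = 18
b_6 = -3·18 + -3·0 = -54
b_7 = -3·-54 + -3·18 = 108
b_8 = -3·108 + -3·-54 = -162
b_9 = -3·-162 + -3·108 = 162
b_10 = -3·162 + -3·-162 = 0
b_11 = -3·0 + -3·162 = -486
b_12 = -3·-486 + -3·0 = 1458
b_13 = -3·1458 + -3·-486 = -2916
b_14 = -3·-2916 + -3·1458 = 4374
b_15 = -3·4374 + -3·-2916 = -4374
b_16 = -3·-4374 + -3·4374 = 0
b_17 = -3·0 + -3·-4374 = 13122
b_18 = -3·13122 + -3·0 = -39366
b_19 = -3·-39366 + -3·13122 = 78732
b_20 = -3·78732 + -3·-39366 = -118098
b_21 = -3·-118098 + -3·78732 = 118098
b_22 = -3·118098 + -3·-118098 = 0
b_23 = -3·0 + -3·118098 = -354294
b_24 = -3·-354294 + -3·0 = 1062882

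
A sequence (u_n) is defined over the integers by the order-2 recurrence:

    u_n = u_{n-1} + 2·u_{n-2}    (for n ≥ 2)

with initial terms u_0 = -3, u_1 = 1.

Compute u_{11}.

u_2 = 1·1 + 2·-3 = -5
u_3 = 1·-5 + 2·1 = -3
u_4 = 1·-3 + 2·-5 = -13
u_5 = 1·-13 + 2·-3 = -19
u_6 = 1·-19 + 2·-13 = -45
u_7 = 1·-45 + 2·-19 = -83
u_8 = 1·-83 + 2·-45 = -173
u_9 = 1·-173 + 2·-83 = -339
u_10 = 1·-339 + 2·-173 = -685
u_11 = 1·-685 + 2·-339 = -1363

-1363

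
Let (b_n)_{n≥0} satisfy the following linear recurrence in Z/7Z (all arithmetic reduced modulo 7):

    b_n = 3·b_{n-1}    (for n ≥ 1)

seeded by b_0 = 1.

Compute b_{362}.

2

b_1 = 3·1 = 3
b_2 = 3·3 = 2
b_3 = 3·2 = 6
b_4 = 3·6 = 4
b_5 = 3·4 = 5
b_6 = 3·5 = 1
(b_6) = (1) = (b_0), so the sequence has period 6.
362 ≡ 2 (mod 6), hence b_362 = b_2 = 2.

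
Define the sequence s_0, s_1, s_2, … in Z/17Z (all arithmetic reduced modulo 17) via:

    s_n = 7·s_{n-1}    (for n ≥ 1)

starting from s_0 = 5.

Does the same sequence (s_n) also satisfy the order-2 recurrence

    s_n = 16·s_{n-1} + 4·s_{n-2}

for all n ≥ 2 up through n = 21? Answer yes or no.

no

Terms s_0..s_21: 5, 1, 7, 15, 3, 4, 11, 9, 12, 16, 10, 2, 14, 13, 6, 8, 5, 1, 7, 15, 3, 4
n=2: candidate gives 2, actual s_2 = 7 ✗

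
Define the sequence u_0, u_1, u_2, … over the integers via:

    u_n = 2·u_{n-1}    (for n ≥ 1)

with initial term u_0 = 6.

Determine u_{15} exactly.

196608

u_1 = 2·6 = 12
u_2 = 2·12 = 24
u_3 = 2·24 = 48
u_4 = 2·48 = 96
u_5 = 2·96 = 192
u_6 = 2·192 = 384
u_7 = 2·384 = 768
u_8 = 2·768 = 1536
u_9 = 2·1536 = 3072
u_10 = 2·3072 = 6144
u_11 = 2·6144 = 12288
u_12 = 2·12288 = 24576
u_13 = 2·24576 = 49152
u_14 = 2·49152 = 98304
u_15 = 2·98304 = 196608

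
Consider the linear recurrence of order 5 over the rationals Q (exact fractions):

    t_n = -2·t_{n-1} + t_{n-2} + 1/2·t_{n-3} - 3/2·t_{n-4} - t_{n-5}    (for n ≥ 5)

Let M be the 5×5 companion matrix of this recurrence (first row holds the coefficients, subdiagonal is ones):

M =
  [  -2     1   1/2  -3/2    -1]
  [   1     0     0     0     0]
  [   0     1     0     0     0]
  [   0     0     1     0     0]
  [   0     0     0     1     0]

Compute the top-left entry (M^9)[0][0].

(M^9)[0][0] is the top entry after applying M 9 times to the unit state (1, 0, 0, 0, 0). Equivalently it is h_{13} for the auxiliary sequence (h_n) obeying the same recurrence with h_4 = 1 and h_i = 0 for 0 ≤ i < 4:
h_5 = -2·1 + 1·0 + 1/2·0 + -3/2·0 + -1·0 = -2
h_6 = -2·-2 + 1·1 + 1/2·0 + -3/2·0 + -1·0 = 5
h_7 = -2·5 + 1·-2 + 1/2·1 + -3/2·0 + -1·0 = -23/2
h_8 = -2·-23/2 + 1·5 + 1/2·-2 + -3/2·1 + -1·0 = 51/2
h_9 = -2·51/2 + 1·-23/2 + 1/2·5 + -3/2·-2 + -1·1 = -58
h_10 = -2·-58 + 1·51/2 + 1/2·-23/2 + -3/2·5 + -1·-2 = 521/4
h_11 = -2·521/4 + 1·-58 + 1/2·51/2 + -3/2·-23/2 + -1·5 = -587/2
h_12 = -2·-587/2 + 1·521/4 + 1/2·-58 + -3/2·51/2 + -1·-23/2 = 1323/2
h_13 = -2·1323/2 + 1·-587/2 + 1/2·521/4 + -3/2·-58 + -1·51/2 = -11919/8

-11919/8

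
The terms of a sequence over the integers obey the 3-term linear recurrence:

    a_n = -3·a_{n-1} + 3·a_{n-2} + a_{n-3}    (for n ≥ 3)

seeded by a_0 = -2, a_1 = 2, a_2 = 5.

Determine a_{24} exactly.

13239976440598

a_3 = -3·5 + 3·2 + 1·-2 = -11
a_4 = -3·-11 + 3·5 + 1·2 = 50
a_5 = -3·50 + 3·-11 + 1·5 = -178
a_6 = -3·-178 + 3·50 + 1·-11 = 673
a_7 = -3·673 + 3·-178 + 1·50 = -2503
a_8 = -3·-2503 + 3·673 + 1·-178 = 9350
a_9 = -3·9350 + 3·-2503 + 1·673 = -34886
a_10 = -3·-34886 + 3·9350 + 1·-2503 = 130205
a_11 = -3·130205 + 3·-34886 + 1·9350 = -485923
a_12 = -3·-485923 + 3·130205 + 1·-34886 = 1813498
a_13 = -3·1813498 + 3·-485923 + 1·130205 = -6768058
a_14 = -3·-6768058 + 3·1813498 + 1·-485923 = 25258745
a_15 = -3·25258745 + 3·-6768058 + 1·1813498 = -94266911
a_16 = -3·-94266911 + 3·25258745 + 1·-6768058 = 351808910
a_17 = -3·351808910 + 3·-94266911 + 1·25258745 = -1312968718
a_18 = -3·-1312968718 + 3·351808910 + 1·-94266911 = 4900065973
a_19 = -3·4900065973 + 3·-1312968718 + 1·351808910 = -18287295163
a_20 = -3·-18287295163 + 3·4900065973 + 1·-1312968718 = 68249114690
a_21 = -3·68249114690 + 3·-18287295163 + 1·4900065973 = -254709163586
a_22 = -3·-254709163586 + 3·68249114690 + 1·-18287295163 = 950587539665
a_23 = -3·950587539665 + 3·-254709163586 + 1·68249114690 = -3547640995063
a_24 = -3·-3547640995063 + 3·950587539665 + 1·-254709163586 = 13239976440598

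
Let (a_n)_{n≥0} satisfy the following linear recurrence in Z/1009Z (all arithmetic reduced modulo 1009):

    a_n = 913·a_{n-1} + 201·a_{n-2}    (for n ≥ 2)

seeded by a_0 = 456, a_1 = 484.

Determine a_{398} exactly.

971

a_2 = 913·484 + 201·456 = 796
a_3 = 913·796 + 201·484 = 688
a_4 = 913·688 + 201·796 = 111
a_5 = 913·111 + 201·688 = 498
a_6 = 913·498 + 201·111 = 737
a_7 = 913·737 + 201·498 = 85
Continuing the recurrence:
  a_8 = 735;  a_9 = 2;  a_10 = 229;  a_11 = 616;  a_12 = 10;  a_13 = 767
  a_14 = 17;  a_15 = 176;  a_16 = 647;  a_17 = 507;  a_18 = 655;  a_19 = 685
  a_20 = 310;  a_21 = 971;  a_22 = 373;  a_23 = 950;  a_24 = 926;  a_25 = 145
  a_26 = 676;  a_27 = 573;  a_28 = 148;  a_29 = 65;  a_30 = 301;  a_31 = 313
  a_32 = 183;  a_33 = 949;  a_34 = 165;  a_35 = 352;  a_36 = 382;  a_37 = 783
  a_38 = 605;  a_39 = 421;  a_40 = 469;  a_41 = 246;  a_42 = 23;  a_43 = 824
  a_44 = 185;  a_45 = 550;  a_46 = 529;  a_47 = 235;  a_48 = 22;  a_49 = 727
  a_50 = 215;  a_51 = 371;  a_52 = 536;  a_53 = 917;  a_54 = 533;  a_55 = 970
  a_56 = 896;  a_57 = 991;  a_58 = 204;  a_59 = 5;  a_60 = 164;  a_61 = 396
  a_62 = 1002;  a_63 = 557;  a_64 = 616;  a_65 = 353;  a_66 = 127;  a_67 = 239
  a_68 = 565;  a_69 = 862;  a_70 = 543;  a_71 = 54;  a_72 = 32;  a_73 = 719
  a_74 = 975;  a_75 = 469;  a_76 = 610;  a_77 = 394;  a_78 = 30;  a_79 = 639
  a_80 = 181;  a_81 = 73;  a_82 = 112;  a_83 = 894;  a_84 = 255;  a_85 = 837
  a_86 = 164;  a_87 = 134;  a_88 = 929;  a_89 = 308;  a_90 = 766;  a_91 = 480
  a_92 = 932;  a_93 = 954;  a_94 = 902;  a_95 = 226;  a_96 = 184;  a_97 = 519
  a_98 = 277;  a_99 = 34;  a_100 = 954;  a_101 = 6;  a_102 = 477;  a_103 = 819
  a_104 = 100;  a_105 = 642;  a_106 = 846;  a_107 = 403;  a_108 = 188;  a_109 = 397
  a_110 = 685;  a_111 = 920;  a_112 = 933;  a_113 = 506;  a_114 = 724;  a_115 = 923
  a_116 = 412;  a_117 = 675;  a_118 = 859;  a_119 = 743;  a_120 = 431;  a_121 = 4
  a_122 = 482;  a_123 = 946;  a_124 = 12;  a_125 = 311;  a_126 = 808;  a_127 = 78
  a_128 = 543;  a_129 = 883;  a_130 = 159;  a_131 = 779;  a_132 = 562;  a_133 = 718
  a_134 = 647;  a_135 = 477;  a_136 = 508;  a_137 = 695;  a_138 = 73;  a_139 = 508
  a_140 = 211;  a_141 = 123;  a_142 = 333;  a_143 = 827;  a_144 = 658;  a_145 = 141
  a_146 = 669;  a_147 = 441;  a_148 = 314;  a_149 = 984;  a_150 = 938;  a_151 = 782
  a_152 = 458;  a_153 = 206;  a_154 = 643;  a_155 = 867;  a_156 = 606;  a_157 = 56
  a_158 = 395;  a_159 = 579;  a_160 = 604;  a_161 = 882;  a_162 = 408;  a_163 = 890
  a_164 = 604;  a_165 = 835;  a_166 = 884;  a_167 = 233;  a_168 = 939;  a_169 = 76
  a_170 = 832;  a_171 = 989;  a_172 = 649;  a_173 = 270;  a_174 = 602;  a_175 = 514
  a_176 = 19;  a_177 = 590;  a_178 = 656;  a_179 = 119;  a_180 = 361;  a_181 = 362
  a_182 = 476;  a_183 = 832;  a_184 = 669;  a_185 = 90;  a_186 = 713;  a_187 = 92
  a_188 = 284;  a_189 = 309;  a_190 = 177;  a_191 = 721;  a_192 = 667;  a_193 = 169
  a_194 = 799;  a_195 = 652;  a_196 = 134;  a_197 = 135;  a_198 = 857;  a_199 = 358
  a_200 = 665;  a_201 = 46;  a_202 = 97;  a_203 = 943;  a_204 = 608;  a_205 = 5
  a_206 = 648;  a_207 = 346;  a_208 = 168;  a_209 = 950;  a_210 = 81;  a_211 = 545
  a_212 = 285;  a_213 = 456;  a_214 = 392;  a_215 = 547;  a_216 = 46;  a_217 = 595
  a_218 = 558;  a_219 = 442;  a_220 = 105;  a_221 = 60;  a_222 = 210;  a_223 = 981
  a_224 = 502;  a_225 = 666;  a_226 = 642;  a_227 = 595;  a_228 = 283;  a_229 = 608
  a_230 = 533;  a_231 = 410;  a_232 = 170;  a_233 = 505;  a_234 = 825;  a_235 = 107
  a_236 = 167;  a_237 = 430;  a_238 = 359;  a_239 = 507;  a_240 = 280;  a_241 = 361
  a_242 = 435;  a_243 = 531;  a_244 = 135;  a_245 = 943;  a_246 = 174;  a_247 = 300
  a_248 = 120;  a_249 = 348;  a_250 = 802;  a_251 = 19;  a_252 = 965;  a_253 = 980
  a_254 = 1003;  a_255 = 801;  a_256 = 600;  a_257 = 483;  a_258 = 575;  a_259 = 514
  a_260 = 646;  a_261 = 938;  a_262 = 447;  a_263 = 330;  a_264 = 654;  a_265 = 519
  a_266 = 910;  a_267 = 815;  a_268 = 743;  a_269 = 668;  a_270 = 459;  a_271 = 403
  a_272 = 94;  a_273 = 340;  a_274 = 380;  a_275 = 581;  a_276 = 424;  a_277 = 402
  a_278 = 218;  a_279 = 343;  a_280 = 800;  a_281 = 215;  a_282 = 918;  a_283 = 492
  a_284 = 62;  a_285 = 112;  a_286 = 701;  a_287 = 621;  a_288 = 565;  a_289 = 960
  a_290 = 216;  a_291 = 694;  a_292 = 1008;  a_293 = 348;  a_294 = 697;  a_295 = 9
  a_296 = 1000;  a_297 = 655;  a_298 = 896;  a_299 = 234;  a_300 = 228;  a_301 = 930
  a_302 = 944;  a_303 = 451;  a_304 = 143;  a_305 = 239;  a_306 = 754;  a_307 = 880
  a_308 = 480;  a_309 = 639;  a_310 = 830;  a_311 = 327;  a_312 = 232;  a_313 = 68
  a_314 = 753;  a_315 = 911;  a_316 = 330;  a_317 = 81;  a_318 = 32;  a_319 = 92
  a_320 = 627;  a_321 = 678;  a_322 = 399;  a_323 = 101;  a_324 = 882;  a_325 = 205
  a_326 = 198;  a_327 = 1008;  a_328 = 543;  a_329 = 139;  a_330 = 953;  a_331 = 18
  a_332 = 133;  a_333 = 940;  a_334 = 60;  a_335 = 551;  a_336 = 533;  a_337 = 52
  a_338 = 232;  a_339 = 288;  a_340 = 822;  a_341 = 165;  a_342 = 50;  a_343 = 113
  a_344 = 211;  a_345 = 439;  a_346 = 267;  a_347 = 49;  a_348 = 531;  a_349 = 242
  a_350 = 761;  a_351 = 811;  a_352 = 439;  a_353 = 796;  a_354 = 724;  a_355 = 691
  a_356 = 486;  a_357 = 416;  a_358 = 237;  a_359 = 324;  a_360 = 389;  a_361 = 537
  a_362 = 403;  a_363 = 637;  a_364 = 680;  a_365 = 199;  a_366 = 532;  a_367 = 26
  a_368 = 509;  a_369 = 758;  a_370 = 280;  a_371 = 362;  a_372 = 339;  a_373 = 867
  a_374 = 42;  a_375 = 723;  a_376 = 583;  a_377 = 563;  a_378 = 577;  a_379 = 258
  a_380 = 399;  a_381 = 437;  a_382 = 914;  a_383 = 93;  a_384 = 229;  a_385 = 745
  a_386 = 743;  a_387 = 724;  a_388 = 128;  a_389 = 48;  a_390 = 940;  a_391 = 128
  a_392 = 77;  a_393 = 174;  a_394 = 791;  a_395 = 407;  a_396 = 857
a_397 = 913·857 + 201·407 = 544
a_398 = 913·544 + 201·857 = 971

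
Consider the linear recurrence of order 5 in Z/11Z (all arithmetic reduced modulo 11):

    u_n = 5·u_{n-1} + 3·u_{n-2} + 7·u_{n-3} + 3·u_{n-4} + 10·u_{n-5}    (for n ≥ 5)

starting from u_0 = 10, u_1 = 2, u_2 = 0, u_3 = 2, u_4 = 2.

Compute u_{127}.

0

u_5 = 5·2 + 3·2 + 7·0 + 3·2 + 10·10 = 1
u_6 = 5·1 + 3·2 + 7·2 + 3·0 + 10·2 = 1
u_7 = 5·1 + 3·1 + 7·2 + 3·2 + 10·0 = 6
u_8 = 5·6 + 3·1 + 7·1 + 3·2 + 10·2 = 0
u_9 = 5·0 + 3·6 + 7·1 + 3·1 + 10·2 = 4
u_10 = 5·4 + 3·0 + 7·6 + 3·1 + 10·1 = 9
Continuing the recurrence:
  u_11 = 8;  u_12 = 1;  u_13 = 5;  u_14 = 8;  u_15 = 0;  u_16 = 10
  u_17 = 10;  u_18 = 0;  u_19 = 4;  u_20 = 10;  u_21 = 5;  u_22 = 7
  u_23 = 0;  u_24 = 5;  u_25 = 2;  u_26 = 8;  u_27 = 8;  u_28 = 5
  u_29 = 7;  u_30 = 7;  u_31 = 8;  u_32 = 7;  u_33 = 3;  u_34 = 7
  u_35 = 0;  u_36 = 0;  u_37 = 7;  u_38 = 9;  u_39 = 4;  u_40 = 8
  u_41 = 4;  u_42 = 4;  u_43 = 3;  u_44 = 9;  u_45 = 9;  u_46 = 2
  u_47 = 6;  u_48 = 2;  u_49 = 5;  u_50 = 4;  u_51 = 10;  u_52 = 9
  u_53 = 6;  u_54 = 2;  u_55 = 7;  u_56 = 1;  u_57 = 5;  u_58 = 0
  u_59 = 8;  u_60 = 5;  u_61 = 8;  u_62 = 7;  u_63 = 8;  u_64 = 3
  u_65 = 8;  u_66 = 8;  u_67 = 3;  u_68 = 8;  u_69 = 5;  u_70 = 9
  u_71 = 7;  u_72 = 8;  u_73 = 10;  u_74 = 2;  u_75 = 9;  u_76 = 6
  u_77 = 5;  u_78 = 3;  u_79 = 9;  u_80 = 10;  u_81 = 8;  u_82 = 5
  u_83 = 0;  u_84 = 4;  u_85 = 3;  u_86 = 1;  u_87 = 4;  u_88 = 1
  u_89 = 7;  u_90 = 0;  u_91 = 6;  u_92 = 1;  u_93 = 10;  u_94 = 0
  u_95 = 0;  u_96 = 1;  u_97 = 1;  u_98 = 9;  u_99 = 0;  u_100 = 4
  u_101 = 8;  u_102 = 1;  u_103 = 4;  u_104 = 3;  u_105 = 10;  u_106 = 5
  u_107 = 10;  u_108 = 8;  u_109 = 0;  u_110 = 0;  u_111 = 4;  u_112 = 1
  u_113 = 9;  u_114 = 10;  u_115 = 8;  u_116 = 0;  u_117 = 10;  u_118 = 6
  u_119 = 8;  u_120 = 10;  u_121 = 3;  u_122 = 10;  u_123 = 4;  u_124 = 5
  u_125 = 7
u_126 = 5·7 + 3·5 + 7·4 + 3·10 + 10·3 = 6
u_127 = 5·6 + 3·7 + 7·5 + 3·4 + 10·10 = 0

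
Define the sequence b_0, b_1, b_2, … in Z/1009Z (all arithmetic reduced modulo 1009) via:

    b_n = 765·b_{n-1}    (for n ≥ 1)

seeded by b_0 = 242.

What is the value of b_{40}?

b_1 = 765·242 = 483
b_2 = 765·483 = 201
b_3 = 765·201 = 397
b_4 = 765·397 = 1005
b_5 = 765·1005 = 976
b_6 = 765·976 = 989
b_7 = 765·989 = 844
b_8 = 765·844 = 909
b_9 = 765·909 = 184
b_10 = 765·184 = 509
b_11 = 765·509 = 920
b_12 = 765·920 = 527
b_13 = 765·527 = 564
b_14 = 765·564 = 617
b_15 = 765·617 = 802
b_16 = 765·802 = 58
b_17 = 765·58 = 983
b_18 = 765·983 = 290
b_19 = 765·290 = 879
b_20 = 765·879 = 441
b_21 = 765·441 = 359
b_22 = 765·359 = 187
b_23 = 765·187 = 786
b_24 = 765·786 = 935
b_25 = 765·935 = 903
b_26 = 765·903 = 639
b_27 = 765·639 = 479
b_28 = 765·479 = 168
b_29 = 765·168 = 377
b_30 = 765·377 = 840
b_31 = 765·840 = 876
b_32 = 765·876 = 164
b_33 = 765·164 = 344
b_34 = 765·344 = 820
b_35 = 765·820 = 711
b_36 = 765·711 = 64
b_37 = 765·64 = 528
b_38 = 765·528 = 320
b_39 = 765·320 = 622
b_40 = 765·622 = 591

591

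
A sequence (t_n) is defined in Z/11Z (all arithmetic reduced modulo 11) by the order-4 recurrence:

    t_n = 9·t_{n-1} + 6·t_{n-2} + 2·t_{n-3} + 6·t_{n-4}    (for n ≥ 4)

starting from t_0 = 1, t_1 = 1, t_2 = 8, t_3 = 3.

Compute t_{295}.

4

t_4 = 9·3 + 6·8 + 2·1 + 6·1 = 6
t_5 = 9·6 + 6·3 + 2·8 + 6·1 = 6
t_6 = 9·6 + 6·6 + 2·3 + 6·8 = 1
t_7 = 9·1 + 6·6 + 2·6 + 6·3 = 9
t_8 = 9·9 + 6·1 + 2·6 + 6·6 = 3
t_9 = 9·3 + 6·9 + 2·1 + 6·6 = 9
t_10 = 9·9 + 6·3 + 2·9 + 6·1 = 2
t_11 = 9·2 + 6·9 + 2·3 + 6·9 = 0
t_12 = 9·0 + 6·2 + 2·9 + 6·3 = 4
t_13 = 9·4 + 6·0 + 2·2 + 6·9 = 6
t_14 = 9·6 + 6·4 + 2·0 + 6·2 = 2
t_15 = 9·2 + 6·6 + 2·4 + 6·0 = 7
t_16 = 9·7 + 6·2 + 2·6 + 6·4 = 1
t_17 = 9·1 + 6·7 + 2·2 + 6·6 = 3
t_18 = 9·3 + 6·1 + 2·7 + 6·2 = 4
t_19 = 9·4 + 6·3 + 2·1 + 6·7 = 10
t_20 = 9·10 + 6·4 + 2·3 + 6·1 = 5
t_21 = 9·5 + 6·10 + 2·4 + 6·3 = 10
t_22 = 9·10 + 6·5 + 2·10 + 6·4 = 10
t_23 = 9·10 + 6·10 + 2·5 + 6·10 = 0
t_24 = 9·0 + 6·10 + 2·10 + 6·5 = 0
t_25 = 9·0 + 6·0 + 2·10 + 6·10 = 3
t_26 = 9·3 + 6·0 + 2·0 + 6·10 = 10
t_27 = 9·10 + 6·3 + 2·0 + 6·0 = 9
t_28 = 9·9 + 6·10 + 2·3 + 6·0 = 4
t_29 = 9·4 + 6·9 + 2·10 + 6·3 = 7
t_30 = 9·7 + 6·4 + 2·9 + 6·10 = 0
t_31 = 9·0 + 6·7 + 2·4 + 6·9 = 5
t_32 = 9·5 + 6·0 + 2·7 + 6·4 = 6
t_33 = 9·6 + 6·5 + 2·0 + 6·7 = 5
t_34 = 9·5 + 6·6 + 2·5 + 6·0 = 3
t_35 = 9·3 + 6·5 + 2·6 + 6·5 = 0
t_36 = 9·0 + 6·3 + 2·5 + 6·6 = 9
t_37 = 9·9 + 6·0 + 2·3 + 6·5 = 7
t_38 = 9·7 + 6·9 + 2·0 + 6·3 = 3
t_39 = 9·3 + 6·7 + 2·9 + 6·0 = 10
t_40 = 9·10 + 6·3 + 2·7 + 6·9 = 0
t_41 = 9·0 + 6·10 + 2·3 + 6·7 = 9
t_42 = 9·9 + 6·0 + 2·10 + 6·3 = 9
t_43 = 9·9 + 6·9 + 2·0 + 6·10 = 8
t_44 = 9·8 + 6·9 + 2·9 + 6·0 = 1
t_45 = 9·1 + 6·8 + 2·9 + 6·9 = 8
t_46 = 9·8 + 6·1 + 2·8 + 6·9 = 5
t_47 = 9·5 + 6·8 + 2·1 + 6·8 = 0
t_48 = 9·0 + 6·5 + 2·8 + 6·1 = 8
t_49 = 9·8 + 6·0 + 2·5 + 6·8 = 9
t_50 = 9·9 + 6·8 + 2·0 + 6·5 = 5
t_51 = 9·5 + 6·9 + 2·8 + 6·0 = 5
t_52 = 9·5 + 6·5 + 2·9 + 6·8 = 9
t_53 = 9·9 + 6·5 + 2·5 + 6·9 = 10
t_54 = 9·10 + 6·9 + 2·5 + 6·5 = 8
t_55 = 9·8 + 6·10 + 2·9 + 6·5 = 4
t_56 = 9·4 + 6·8 + 2·10 + 6·9 = 4
t_57 = 9·4 + 6·4 + 2·8 + 6·10 = 4
t_58 = 9·4 + 6·4 + 2·4 + 6·8 = 6
t_59 = 9·6 + 6·4 + 2·4 + 6·4 = 0
t_60 = 9·0 + 6·6 + 2·4 + 6·4 = 2
t_61 = 9·2 + 6·0 + 2·6 + 6·4 = 10
t_62 = 9·10 + 6·2 + 2·0 + 6·6 = 6
t_63 = 9·6 + 6·10 + 2·2 + 6·0 = 8
t_64 = 9·8 + 6·6 + 2·10 + 6·2 = 8
t_65 = 9·8 + 6·8 + 2·6 + 6·10 = 5
t_66 = 9·5 + 6·8 + 2·8 + 6·6 = 2
t_67 = 9·2 + 6·5 + 2·8 + 6·8 = 2
t_68 = 9·2 + 6·2 + 2·5 + 6·8 = 0
t_69 = 9·0 + 6·2 + 2·2 + 6·5 = 2
t_70 = 9·2 + 6·0 + 2·2 + 6·2 = 1
t_71 = 9·1 + 6·2 + 2·0 + 6·2 = 0
t_72 = 9·0 + 6·1 + 2·2 + 6·0 = 10
t_73 = 9·10 + 6·0 + 2·1 + 6·2 = 5
t_74 = 9·5 + 6·10 + 2·0 + 6·1 = 1
t_75 = 9·1 + 6·5 + 2·10 + 6·0 = 4
t_76 = 9·4 + 6·1 + 2·5 + 6·10 = 2
t_77 = 9·2 + 6·4 + 2·1 + 6·5 = 8
t_78 = 9·8 + 6·2 + 2·4 + 6·1 = 10
t_79 = 9·10 + 6·8 + 2·2 + 6·4 = 1
t_80 = 9·1 + 6·10 + 2·8 + 6·2 = 9
t_81 = 9·9 + 6·1 + 2·10 + 6·8 = 1
t_82 = 9·1 + 6·9 + 2·1 + 6·10 = 4
t_83 = 9·4 + 6·1 + 2·9 + 6·1 = 0
t_84 = 9·0 + 6·4 + 2·1 + 6·9 = 3
t_85 = 9·3 + 6·0 + 2·4 + 6·1 = 8
t_86 = 9·8 + 6·3 + 2·0 + 6·4 = 4
t_87 = 9·4 + 6·8 + 2·3 + 6·0 = 2
t_88 = 9·2 + 6·4 + 2·8 + 6·3 = 10
t_89 = 9·10 + 6·2 + 2·4 + 6·8 = 4
t_90 = 9·4 + 6·10 + 2·2 + 6·4 = 3
t_91 = 9·3 + 6·4 + 2·10 + 6·2 = 6
t_92 = 9·6 + 6·3 + 2·4 + 6·10 = 8
t_93 = 9·8 + 6·6 + 2·3 + 6·4 = 6
t_94 = 9·6 + 6·8 + 2·6 + 6·3 = 0
t_95 = 9·0 + 6·6 + 2·8 + 6·6 = 0
t_96 = 9·0 + 6·0 + 2·6 + 6·8 = 5
t_97 = 9·5 + 6·0 + 2·0 + 6·6 = 4
t_98 = 9·4 + 6·5 + 2·0 + 6·0 = 0
t_99 = 9·0 + 6·4 + 2·5 + 6·0 = 1
t_100 = 9·1 + 6·0 + 2·4 + 6·5 = 3
t_101 = 9·3 + 6·1 + 2·0 + 6·4 = 2
t_102 = 9·2 + 6·3 + 2·1 + 6·0 = 5
t_103 = 9·5 + 6·2 + 2·3 + 6·1 = 3
t_104 = 9·3 + 6·5 + 2·2 + 6·3 = 2
t_105 = 9·2 + 6·3 + 2·5 + 6·2 = 3
t_106 = 9·3 + 6·2 + 2·3 + 6·5 = 9
t_107 = 9·9 + 6·3 + 2·2 + 6·3 = 0
t_108 = 9·0 + 6·9 + 2·3 + 6·2 = 6
t_109 = 9·6 + 6·0 + 2·9 + 6·3 = 2
t_110 = 9·2 + 6·6 + 2·0 + 6·9 = 9
t_111 = 9·9 + 6·2 + 2·6 + 6·0 = 6
t_112 = 9·6 + 6·9 + 2·2 + 6·6 = 5
t_113 = 9·5 + 6·6 + 2·9 + 6·2 = 1
t_114 = 9·1 + 6·5 + 2·6 + 6·9 = 6
t_115 = 9·6 + 6·1 + 2·5 + 6·6 = 7
t_116 = 9·7 + 6·6 + 2·1 + 6·5 = 10
t_117 = 9·10 + 6·7 + 2·6 + 6·1 = 7
t_118 = 9·7 + 6·10 + 2·7 + 6·6 = 8
t_119 = 9·8 + 6·7 + 2·10 + 6·7 = 0
t_120 = 9·0 + 6·8 + 2·7 + 6·10 = 1
t_121 = 9·1 + 6·0 + 2·8 + 6·7 = 1
t_122 = 9·1 + 6·1 + 2·0 + 6·8 = 8
t_123 = 9·8 + 6·1 + 2·1 + 6·0 = 3
(t_120, t_121, t_122, t_123) = (1, 1, 8, 3) = (t_0, t_1, t_2, t_3), so the sequence has period 120.
295 ≡ 55 (mod 120), hence t_295 = t_55 = 4.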